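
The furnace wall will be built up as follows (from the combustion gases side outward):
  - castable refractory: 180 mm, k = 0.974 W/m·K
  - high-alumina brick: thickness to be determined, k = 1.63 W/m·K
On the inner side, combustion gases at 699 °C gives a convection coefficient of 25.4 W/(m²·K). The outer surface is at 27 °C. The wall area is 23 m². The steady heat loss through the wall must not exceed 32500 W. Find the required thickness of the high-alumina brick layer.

L ≈ 410 mm

Treating each layer as a thermal resistance in series:
R_inner film = 1/(h_i·A) = 1/(25.4×23) = 0.001712 K/W
R_castable refractory = L/(kA) = 0.18/(0.974×23) = 0.008035 K/W
Sum of the known resistances R_other = 0.009747 K/W
Required total resistance R_tot = ΔT/Q_allow = 672/32500 = 0.02068 K/W
R_high-alumina brick = R_tot − R_other = 0.01093 K/W
L = R·k·A = 0.01093×1.63×23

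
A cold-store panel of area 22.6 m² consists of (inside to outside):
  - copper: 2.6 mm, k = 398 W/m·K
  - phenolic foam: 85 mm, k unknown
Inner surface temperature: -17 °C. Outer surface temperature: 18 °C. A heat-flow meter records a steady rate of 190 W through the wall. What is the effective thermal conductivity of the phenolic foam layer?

k ≈ 0.0204 W/(m·K)

Model the wall as resistances in series:
R_copper = L/(kA) = 0.0026/(398×22.6) = 2.891×10^-7 K/W
Sum of known resistances R_other = 2.891×10^-7 K/W
Total R = ΔT/Q = 35/190 = 0.1842 K/W
R_phenolic foam = R_total − R_other = 0.1842 K/W
k = L/(R·A) = 0.085/(0.1842×22.6)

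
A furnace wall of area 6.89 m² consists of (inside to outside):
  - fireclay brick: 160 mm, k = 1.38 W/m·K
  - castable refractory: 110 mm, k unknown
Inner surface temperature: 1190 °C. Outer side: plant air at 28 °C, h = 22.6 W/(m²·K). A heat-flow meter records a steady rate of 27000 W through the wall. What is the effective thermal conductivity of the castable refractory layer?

Using the resistance-network approach (series):
R_fireclay brick = L/(kA) = 0.16/(1.38×6.89) = 0.01683 K/W
R_outer film = 1/(h_o·A) = 1/(22.6×6.89) = 0.006422 K/W
Sum of known resistances R_other = 0.02325 K/W
Total R = ΔT/Q = 1162/27000 = 0.04304 K/W
R_castable refractory = R_total − R_other = 0.01979 K/W
k = L/(R·A) = 0.11/(0.01979×6.89)

k ≈ 0.807 W/(m·K)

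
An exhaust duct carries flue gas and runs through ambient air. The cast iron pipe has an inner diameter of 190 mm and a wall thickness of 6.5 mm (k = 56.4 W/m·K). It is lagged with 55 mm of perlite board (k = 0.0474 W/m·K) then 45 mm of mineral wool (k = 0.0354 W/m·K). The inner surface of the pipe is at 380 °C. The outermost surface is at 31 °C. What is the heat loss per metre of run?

Treating each annulus and film as a series resistance:
R_cast iron pipe wall = ln(101.5/95)/(2π×56.4×1) = 1.868×10^-4 K/W
R_perlite board = ln(156.5/101.5)/(2π×0.0474×1) = 1.454 K/W
R_mineral wool = ln(201.5/156.5)/(2π×0.0354×1) = 1.136 K/W
R_total = 2.59 K/W
Q = ΔT/R_total = 349/2.59

q′ ≈ 135 W/m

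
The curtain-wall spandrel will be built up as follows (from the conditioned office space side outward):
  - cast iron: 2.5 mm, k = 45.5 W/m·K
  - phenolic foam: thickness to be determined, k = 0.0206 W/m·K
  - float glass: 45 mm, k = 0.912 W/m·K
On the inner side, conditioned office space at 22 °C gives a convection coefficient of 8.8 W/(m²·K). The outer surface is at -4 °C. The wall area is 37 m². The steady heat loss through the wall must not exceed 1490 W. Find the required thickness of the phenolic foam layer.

Using the resistance-network approach (series):
R_inner film = 1/(h_i·A) = 1/(8.8×37) = 0.003071 K/W
R_cast iron = L/(kA) = 0.0025/(45.5×37) = 1.485×10^-6 K/W
R_float glass = L/(kA) = 0.045/(0.912×37) = 0.001334 K/W
Sum of the known resistances R_other = 0.004406 K/W
Required total resistance R_tot = ΔT/Q_allow = 26/1490 = 0.01745 K/W
R_phenolic foam = R_tot − R_other = 0.01304 K/W
L = R·k·A = 0.01304×0.0206×37

L ≈ 9.94 mm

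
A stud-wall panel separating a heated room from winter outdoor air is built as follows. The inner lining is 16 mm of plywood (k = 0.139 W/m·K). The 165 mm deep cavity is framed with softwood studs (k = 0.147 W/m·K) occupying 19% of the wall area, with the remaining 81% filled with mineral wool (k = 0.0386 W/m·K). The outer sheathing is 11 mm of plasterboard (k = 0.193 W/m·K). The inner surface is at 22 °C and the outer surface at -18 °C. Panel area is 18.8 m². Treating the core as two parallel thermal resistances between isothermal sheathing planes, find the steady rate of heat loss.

Sheathing layers in series; stud and cavity paths in parallel between them.
R_inner = 0.016/(0.139×18.8) = 0.006123 K/W
R_stud  = 0.165/(0.147×0.19×18.8) = 0.3142 K/W
R_cav   = 0.165/(0.0386×0.81×18.8) = 0.2807 K/W
1/R_core = 1/R_stud + 1/R_cav → R_core = 0.1483 K/W
R_outer = 0.011/(0.193×18.8) = 0.003032 K/W
R_total = 0.1574 K/W
Q = ΔT/R_total = 40/0.1574

Q ≈ 254 W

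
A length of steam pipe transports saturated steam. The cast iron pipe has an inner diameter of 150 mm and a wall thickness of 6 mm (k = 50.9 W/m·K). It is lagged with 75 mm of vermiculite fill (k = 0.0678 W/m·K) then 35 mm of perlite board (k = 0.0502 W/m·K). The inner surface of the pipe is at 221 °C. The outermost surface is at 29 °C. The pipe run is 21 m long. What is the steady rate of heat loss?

Q ≈ 1850 W

Radial resistances (cylindrical: R_cond = ln(r_o/r_i)/(2πkL), R_conv = 1/(h·2πrL)):
R_cast iron pipe wall = ln(81/75)/(2π×50.9×21) = 1.146×10^-5 K/W
R_vermiculite fill = ln(156/81)/(2π×0.0678×21) = 0.07326 K/W
R_perlite board = ln(191/156)/(2π×0.0502×21) = 0.03056 K/W
R_total = 0.1038 K/W
Q = ΔT/R_total = 192/0.1038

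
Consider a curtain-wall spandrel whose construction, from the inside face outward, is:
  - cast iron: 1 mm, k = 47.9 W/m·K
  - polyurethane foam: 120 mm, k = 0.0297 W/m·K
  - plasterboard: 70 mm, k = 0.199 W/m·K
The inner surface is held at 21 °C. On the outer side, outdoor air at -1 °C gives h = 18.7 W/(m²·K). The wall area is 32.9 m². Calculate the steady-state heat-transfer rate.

Series thermal resistances:
R_cast iron = L/(kA) = 0.001/(47.9×32.9) = 6.346×10^-7 K/W
R_polyurethane foam = L/(kA) = 0.12/(0.0297×32.9) = 0.1228 K/W
R_plasterboard = L/(kA) = 0.07/(0.199×32.9) = 0.01069 K/W
R_outer film = 1/(h_o·A) = 1/(18.7×32.9) = 0.001625 K/W
R_total = 0.1351 K/W
Q = ΔT / R_total = 22 / 0.1351

Q ≈ 163 W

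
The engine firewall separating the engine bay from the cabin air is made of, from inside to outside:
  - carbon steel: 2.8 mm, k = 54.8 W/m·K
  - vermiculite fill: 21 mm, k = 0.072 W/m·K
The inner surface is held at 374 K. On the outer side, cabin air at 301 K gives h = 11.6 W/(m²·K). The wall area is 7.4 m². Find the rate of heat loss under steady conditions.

Series thermal resistances:
R_carbon steel = L/(kA) = 0.0028/(54.8×7.4) = 6.905×10^-6 K/W
R_vermiculite fill = L/(kA) = 0.021/(0.072×7.4) = 0.03941 K/W
R_outer film = 1/(h_o·A) = 1/(11.6×7.4) = 0.01165 K/W
R_total = 0.05107 K/W
Q = ΔT / R_total = 73 / 0.05107

Q ≈ 1430 W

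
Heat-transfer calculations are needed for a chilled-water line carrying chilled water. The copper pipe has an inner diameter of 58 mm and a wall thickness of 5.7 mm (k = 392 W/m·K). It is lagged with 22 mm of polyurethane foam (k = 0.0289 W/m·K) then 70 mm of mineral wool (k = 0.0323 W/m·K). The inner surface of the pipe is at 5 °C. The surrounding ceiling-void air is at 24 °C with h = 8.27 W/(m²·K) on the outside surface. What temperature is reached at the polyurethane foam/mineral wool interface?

T ≈ 12.5 °C

Treating each annulus and film as a series resistance:
R_copper pipe wall = ln(34.7/29)/(2π×392×1) = 7.286×10^-5 K/W
R_polyurethane foam = ln(56.7/34.7)/(2π×0.0289×1) = 2.704 K/W
R_mineral wool = ln(126.7/56.7)/(2π×0.0323×1) = 3.962 K/W
R_outer film = 1/(h_o·2πr_oL) = 1/(8.27×2π×0.1267×1) = 0.1519 K/W
R_total = 6.818 K/W
Q = ΔT/R_total = 19/6.818
Q = 2.79 W/m
T_interface = T_inner + Q·ΣR(inner→interface) = 5 + 2.79×2.704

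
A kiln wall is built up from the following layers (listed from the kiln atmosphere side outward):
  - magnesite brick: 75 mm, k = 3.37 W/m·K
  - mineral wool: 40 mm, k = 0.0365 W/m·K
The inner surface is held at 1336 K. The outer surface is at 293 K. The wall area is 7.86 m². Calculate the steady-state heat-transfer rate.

Thermal resistances in series:
R_magnesite brick = L/(kA) = 0.075/(3.37×7.86) = 0.002831 K/W
R_mineral wool = L/(kA) = 0.04/(0.0365×7.86) = 0.1394 K/W
R_total = 0.1423 K/W
Q = ΔT / R_total = 1043 / 0.1423

Q ≈ 7330 W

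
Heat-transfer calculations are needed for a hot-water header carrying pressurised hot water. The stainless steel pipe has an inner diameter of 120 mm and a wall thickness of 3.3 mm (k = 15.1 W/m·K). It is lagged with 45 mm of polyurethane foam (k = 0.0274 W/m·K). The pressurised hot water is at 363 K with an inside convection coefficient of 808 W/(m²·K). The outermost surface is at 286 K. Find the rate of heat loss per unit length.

q′ ≈ 24.7 W/m

Per-layer cylindrical resistances, series-summed:
R_inner film = 1/(h_i·2πr₁L) = 1/(808×2π×0.06×1) = 0.003283 K/W
R_stainless steel pipe wall = ln(63.3/60)/(2π×15.1×1) = 5.643×10^-4 K/W
R_polyurethane foam = ln(108.3/63.3)/(2π×0.0274×1) = 3.119 K/W
R_total = 3.123 K/W
Q = ΔT/R_total = 77/3.123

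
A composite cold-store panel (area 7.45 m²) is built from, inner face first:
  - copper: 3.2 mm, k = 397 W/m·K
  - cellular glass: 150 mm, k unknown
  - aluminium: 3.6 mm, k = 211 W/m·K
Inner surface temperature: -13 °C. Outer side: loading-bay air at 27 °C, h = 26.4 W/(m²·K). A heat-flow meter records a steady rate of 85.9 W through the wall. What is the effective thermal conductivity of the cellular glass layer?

Thermal resistances in series:
R_copper = L/(kA) = 0.0032/(397×7.45) = 1.082×10^-6 K/W
R_aluminium = L/(kA) = 0.0036/(211×7.45) = 2.29×10^-6 K/W
R_outer film = 1/(h_o·A) = 1/(26.4×7.45) = 0.005084 K/W
Sum of known resistances R_other = 0.005088 K/W
Total R = ΔT/Q = 40/85.9 = 0.4657 K/W
R_cellular glass = R_total − R_other = 0.4606 K/W
k = L/(R·A) = 0.15/(0.4606×7.45)

k ≈ 0.0437 W/(m·K)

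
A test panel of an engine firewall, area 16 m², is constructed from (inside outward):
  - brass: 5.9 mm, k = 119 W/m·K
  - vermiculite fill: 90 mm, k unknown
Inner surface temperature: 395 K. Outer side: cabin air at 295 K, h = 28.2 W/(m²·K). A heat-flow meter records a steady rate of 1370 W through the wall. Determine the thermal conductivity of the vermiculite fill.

k ≈ 0.0795 W/(m·K)

Treating each layer as a thermal resistance in series:
R_brass = L/(kA) = 0.0059/(119×16) = 3.099×10^-6 K/W
R_outer film = 1/(h_o·A) = 1/(28.2×16) = 0.002216 K/W
Sum of known resistances R_other = 0.002219 K/W
Total R = ΔT/Q = 100/1370 = 0.07299 K/W
R_vermiculite fill = R_total − R_other = 0.07077 K/W
k = L/(R·A) = 0.09/(0.07077×16)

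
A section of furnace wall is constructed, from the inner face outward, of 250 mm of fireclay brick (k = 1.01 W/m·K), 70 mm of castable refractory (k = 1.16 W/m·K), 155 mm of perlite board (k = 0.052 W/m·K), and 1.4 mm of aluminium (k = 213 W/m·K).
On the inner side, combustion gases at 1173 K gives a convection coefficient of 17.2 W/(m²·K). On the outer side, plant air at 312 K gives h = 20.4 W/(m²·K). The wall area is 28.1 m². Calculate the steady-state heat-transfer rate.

Thermal resistances in series:
R_inner film = 1/(h_i·A) = 1/(17.2×28.1) = 0.002069 K/W
R_fireclay brick = L/(kA) = 0.25/(1.01×28.1) = 0.008809 K/W
R_castable refractory = L/(kA) = 0.07/(1.16×28.1) = 0.002148 K/W
R_perlite board = L/(kA) = 0.155/(0.052×28.1) = 0.1061 K/W
R_aluminium = L/(kA) = 0.0014/(213×28.1) = 2.339×10^-7 K/W
R_outer film = 1/(h_o·A) = 1/(20.4×28.1) = 0.001744 K/W
R_total = 0.1208 K/W
Q = ΔT / R_total = 861 / 0.1208

Q ≈ 7120 W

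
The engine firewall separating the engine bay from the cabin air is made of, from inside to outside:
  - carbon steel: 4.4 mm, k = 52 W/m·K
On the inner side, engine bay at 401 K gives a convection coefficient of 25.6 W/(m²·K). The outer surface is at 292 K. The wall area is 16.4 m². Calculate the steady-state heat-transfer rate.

Using the resistance-network approach (series):
R_inner film = 1/(h_i·A) = 1/(25.6×16.4) = 0.002382 K/W
R_carbon steel = L/(kA) = 0.0044/(52×16.4) = 5.159×10^-6 K/W
R_total = 0.002387 K/W
Q = ΔT / R_total = 109 / 0.002387

Q ≈ 45700 W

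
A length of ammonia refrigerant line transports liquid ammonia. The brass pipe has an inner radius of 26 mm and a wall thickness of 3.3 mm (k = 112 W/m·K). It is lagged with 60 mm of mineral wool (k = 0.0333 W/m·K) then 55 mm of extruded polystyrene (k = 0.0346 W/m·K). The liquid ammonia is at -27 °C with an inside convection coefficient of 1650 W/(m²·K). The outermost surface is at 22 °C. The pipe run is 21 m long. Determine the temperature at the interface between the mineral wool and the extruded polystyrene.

T ≈ 7.65 °C

Cylindrical conduction, so R = ln(r₂/r₁)/(2πkL) per layer, in series:
R_inner film = 1/(h_i·2πr₁L) = 1/(1650×2π×0.026×21) = 1.767×10^-4 K/W
R_brass pipe wall = ln(29.3/26)/(2π×112×21) = 8.086×10^-6 K/W
R_mineral wool = ln(89.3/29.3)/(2π×0.0333×21) = 0.2536 K/W
R_extruded polystyrene = ln(144.3/89.3)/(2π×0.0346×21) = 0.1051 K/W
R_total = 0.3589 K/W
Q = ΔT/R_total = 49/0.3589
Q = 137 W
T_interface = T_inner + Q·ΣR(inner→interface) = -27 + 137×0.2538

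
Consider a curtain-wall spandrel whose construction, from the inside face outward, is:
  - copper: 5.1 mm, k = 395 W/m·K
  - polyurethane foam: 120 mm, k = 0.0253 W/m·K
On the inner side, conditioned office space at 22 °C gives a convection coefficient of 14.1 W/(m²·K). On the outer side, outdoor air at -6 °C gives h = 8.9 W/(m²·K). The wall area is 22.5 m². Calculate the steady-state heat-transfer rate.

Q ≈ 128 W

Treating each layer as a thermal resistance in series:
R_inner film = 1/(h_i·A) = 1/(14.1×22.5) = 0.003152 K/W
R_copper = L/(kA) = 0.0051/(395×22.5) = 5.738×10^-7 K/W
R_polyurethane foam = L/(kA) = 0.12/(0.0253×22.5) = 0.2108 K/W
R_outer film = 1/(h_o·A) = 1/(8.9×22.5) = 0.004994 K/W
R_total = 0.219 K/W
Q = ΔT / R_total = 28 / 0.219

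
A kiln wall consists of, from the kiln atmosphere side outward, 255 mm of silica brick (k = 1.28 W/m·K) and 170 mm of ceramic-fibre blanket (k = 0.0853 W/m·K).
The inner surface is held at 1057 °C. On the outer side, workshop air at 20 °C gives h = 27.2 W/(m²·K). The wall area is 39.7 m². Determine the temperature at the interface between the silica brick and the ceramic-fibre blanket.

Series thermal resistances:
R_silica brick = L/(kA) = 0.255/(1.28×39.7) = 0.005018 K/W
R_ceramic-fibre blanket = L/(kA) = 0.17/(0.0853×39.7) = 0.0502 K/W
R_outer film = 1/(h_o·A) = 1/(27.2×39.7) = 9.261×10^-4 K/W
R_total = 0.05614 K/W;  Q = ΔT/R_total = 1037/0.05614 = 18470 W
T_interface = T_inner − Q·ΣR(inner→interface) = 1057 − 18500×0.005018

T ≈ 964 °C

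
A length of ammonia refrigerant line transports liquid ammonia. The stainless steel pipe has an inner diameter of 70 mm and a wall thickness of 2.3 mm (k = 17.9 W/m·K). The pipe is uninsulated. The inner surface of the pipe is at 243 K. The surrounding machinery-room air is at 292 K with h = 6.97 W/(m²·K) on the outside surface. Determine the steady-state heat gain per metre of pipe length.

Radial resistances (cylindrical: R_cond = ln(r_o/r_i)/(2πkL), R_conv = 1/(h·2πrL)):
R_stainless steel pipe wall = ln(37.3/35)/(2π×17.9×1) = 5.659×10^-4 K/W
R_outer film = 1/(h_o·2πr_oL) = 1/(6.97×2π×0.0373×1) = 0.6122 K/W
R_total = 0.6127 K/W
Q = ΔT/R_total = 49/0.6127

q′ ≈ 80 W/m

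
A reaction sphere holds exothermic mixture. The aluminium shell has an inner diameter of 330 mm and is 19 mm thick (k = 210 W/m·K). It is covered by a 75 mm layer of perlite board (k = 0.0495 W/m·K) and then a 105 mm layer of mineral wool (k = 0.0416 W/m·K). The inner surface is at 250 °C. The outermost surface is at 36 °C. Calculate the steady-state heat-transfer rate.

Q ≈ 45.9 W

For a spherical shell R = (1/r₁ − 1/r₂)/(4πk); film R = 1/(h·4πr²). In series:
R_aluminium shell = (1/0.165 − 1/0.184)/(4π×210) = 2.371×10^-4 K/W
R_perlite board = (1/0.184 − 1/0.259)/(4π×0.0495) = 2.53 K/W
R_mineral wool = (1/0.259 − 1/0.364)/(4π×0.0416) = 2.131 K/W
R_total = 4.661 K/W
Q = ΔT/R_total = 214/4.661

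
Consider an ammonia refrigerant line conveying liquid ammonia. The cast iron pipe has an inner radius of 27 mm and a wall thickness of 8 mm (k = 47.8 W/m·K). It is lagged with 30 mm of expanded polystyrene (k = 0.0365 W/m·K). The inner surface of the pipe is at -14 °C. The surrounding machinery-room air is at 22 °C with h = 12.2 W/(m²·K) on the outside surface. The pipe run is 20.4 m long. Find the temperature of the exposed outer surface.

Cylindrical conduction, so R = ln(r₂/r₁)/(2πkL) per layer, in series:
R_cast iron pipe wall = ln(35/27)/(2π×47.8×20.4) = 4.236×10^-5 K/W
R_expanded polystyrene = ln(65/35)/(2π×0.0365×20.4) = 0.1323 K/W
R_outer film = 1/(h_o·2πr_oL) = 1/(12.2×2π×0.065×20.4) = 0.009838 K/W
R_total = 0.1422 K/W
Q = ΔT/R_total = 36/0.1422
Q = 253 W
T_interface = T_inner + Q·ΣR(inner→interface) = -14 + 253×0.1324

T ≈ 19.5 °C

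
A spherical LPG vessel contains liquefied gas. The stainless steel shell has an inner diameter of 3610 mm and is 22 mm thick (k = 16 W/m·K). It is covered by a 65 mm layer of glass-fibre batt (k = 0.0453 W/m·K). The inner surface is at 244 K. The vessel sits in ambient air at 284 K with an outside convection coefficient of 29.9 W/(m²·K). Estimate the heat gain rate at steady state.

Q ≈ 1180 W

Spherical conduction: R = (1/r_in − 1/r_out)/(4πk) per layer; series-sum.
R_stainless steel shell = (1/1.805 − 1/1.827)/(4π×16) = 3.318×10^-5 K/W
R_glass-fibre batt = (1/1.827 − 1/1.892)/(4π×0.0453) = 0.03303 K/W
R_outer film = 1/(h·4πr_o²) = 1/(29.9×4π×1.892²) = 7.435×10^-4 K/W
R_total = 0.03381 K/W
Q = ΔT/R_total = 40/0.03381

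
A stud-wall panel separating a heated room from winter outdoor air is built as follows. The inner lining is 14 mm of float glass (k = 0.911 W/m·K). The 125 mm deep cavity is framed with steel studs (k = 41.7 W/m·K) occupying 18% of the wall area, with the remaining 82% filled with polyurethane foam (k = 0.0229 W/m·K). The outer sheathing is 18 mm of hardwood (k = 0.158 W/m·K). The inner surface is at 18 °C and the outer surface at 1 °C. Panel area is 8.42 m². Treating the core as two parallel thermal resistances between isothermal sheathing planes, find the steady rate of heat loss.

Sheathing layers in series; stud and cavity paths in parallel between them.
R_inner = 0.014/(0.911×8.42) = 0.001825 K/W
R_stud  = 0.125/(41.7×0.18×8.42) = 0.001978 K/W
R_cav   = 0.125/(0.0229×0.82×8.42) = 0.7906 K/W
1/R_core = 1/R_stud + 1/R_cav → R_core = 0.001973 K/W
R_outer = 0.018/(0.158×8.42) = 0.01353 K/W
R_total = 0.01733 K/W
Q = ΔT/R_total = 17/0.01733

Q ≈ 981 W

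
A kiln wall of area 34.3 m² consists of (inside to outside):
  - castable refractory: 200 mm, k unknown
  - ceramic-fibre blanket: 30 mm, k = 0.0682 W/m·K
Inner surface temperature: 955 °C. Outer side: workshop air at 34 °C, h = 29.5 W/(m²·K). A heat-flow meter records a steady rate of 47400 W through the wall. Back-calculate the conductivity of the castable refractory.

k ≈ 1.04 W/(m·K)

Thermal resistances in series:
R_ceramic-fibre blanket = L/(kA) = 0.03/(0.0682×34.3) = 0.01282 K/W
R_outer film = 1/(h_o·A) = 1/(29.5×34.3) = 9.883×10^-4 K/W
Sum of known resistances R_other = 0.01381 K/W
Total R = ΔT/Q = 921/47400 = 0.01943 K/W
R_castable refractory = R_total − R_other = 0.005618 K/W
k = L/(R·A) = 0.2/(0.005618×34.3)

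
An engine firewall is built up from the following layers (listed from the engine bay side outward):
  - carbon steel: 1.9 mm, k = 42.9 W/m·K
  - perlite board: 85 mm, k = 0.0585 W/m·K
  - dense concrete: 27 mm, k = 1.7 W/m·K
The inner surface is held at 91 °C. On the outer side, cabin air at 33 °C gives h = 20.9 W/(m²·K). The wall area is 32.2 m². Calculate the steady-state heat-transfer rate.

Using the resistance-network approach (series):
R_carbon steel = L/(kA) = 0.0019/(42.9×32.2) = 1.375×10^-6 K/W
R_perlite board = L/(kA) = 0.085/(0.0585×32.2) = 0.04512 K/W
R_dense concrete = L/(kA) = 0.027/(1.7×32.2) = 4.932×10^-4 K/W
R_outer film = 1/(h_o·A) = 1/(20.9×32.2) = 0.001486 K/W
R_total = 0.0471 K/W
Q = ΔT / R_total = 58 / 0.0471

Q ≈ 1230 W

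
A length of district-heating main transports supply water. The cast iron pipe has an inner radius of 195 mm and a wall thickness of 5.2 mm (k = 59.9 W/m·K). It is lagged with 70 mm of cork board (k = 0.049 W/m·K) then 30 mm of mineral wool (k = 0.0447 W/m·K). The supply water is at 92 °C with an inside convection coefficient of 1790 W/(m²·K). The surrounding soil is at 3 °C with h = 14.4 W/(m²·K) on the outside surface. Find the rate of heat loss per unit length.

q′ ≈ 64.2 W/m

Cylindrical conduction, so R = ln(r₂/r₁)/(2πkL) per layer, in series:
R_inner film = 1/(h_i·2πr₁L) = 1/(1790×2π×0.195×1) = 4.56×10^-4 K/W
R_cast iron pipe wall = ln(200.2/195)/(2π×59.9×1) = 6.993×10^-5 K/W
R_cork board = ln(270.2/200.2)/(2π×0.049×1) = 0.9739 K/W
R_mineral wool = ln(300.2/270.2)/(2π×0.0447×1) = 0.3749 K/W
R_outer film = 1/(h_o·2πr_oL) = 1/(14.4×2π×0.3002×1) = 0.03682 K/W
R_total = 1.386 K/W
Q = ΔT/R_total = 89/1.386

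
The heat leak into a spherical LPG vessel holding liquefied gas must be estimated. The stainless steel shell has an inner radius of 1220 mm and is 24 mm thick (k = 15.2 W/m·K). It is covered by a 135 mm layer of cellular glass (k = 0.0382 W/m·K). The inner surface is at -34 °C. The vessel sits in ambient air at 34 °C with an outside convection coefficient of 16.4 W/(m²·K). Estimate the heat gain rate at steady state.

Q ≈ 408 W

Each spherical layer contributes R = (1/r_i − 1/r_o)/(4πk):
R_stainless steel shell = (1/1.22 − 1/1.244)/(4π×15.2) = 8.279×10^-5 K/W
R_cellular glass = (1/1.244 − 1/1.379)/(4π×0.0382) = 0.1639 K/W
R_outer film = 1/(h·4πr_o²) = 1/(16.4×4π×1.379²) = 0.002552 K/W
R_total = 0.1666 K/W
Q = ΔT/R_total = 68/0.1666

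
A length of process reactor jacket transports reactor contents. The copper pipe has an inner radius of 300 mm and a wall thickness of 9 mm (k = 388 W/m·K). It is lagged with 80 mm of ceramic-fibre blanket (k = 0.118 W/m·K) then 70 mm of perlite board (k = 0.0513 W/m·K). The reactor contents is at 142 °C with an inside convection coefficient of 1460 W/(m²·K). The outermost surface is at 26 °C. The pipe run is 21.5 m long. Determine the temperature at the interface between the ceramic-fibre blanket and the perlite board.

T ≈ 98.2 °C

Per-layer cylindrical resistances, series-summed:
R_inner film = 1/(h_i·2πr₁L) = 1/(1460×2π×0.3×21.5) = 1.69×10^-5 K/W
R_copper pipe wall = ln(309/300)/(2π×388×21.5) = 5.639×10^-7 K/W
R_ceramic-fibre blanket = ln(389/309)/(2π×0.118×21.5) = 0.01444 K/W
R_perlite board = ln(459/389)/(2π×0.0513×21.5) = 0.02388 K/W
R_total = 0.03834 K/W
Q = ΔT/R_total = 116/0.03834
Q = 3030 W
T_interface = T_inner − Q·ΣR(inner→interface) = 142 − 3030×0.01446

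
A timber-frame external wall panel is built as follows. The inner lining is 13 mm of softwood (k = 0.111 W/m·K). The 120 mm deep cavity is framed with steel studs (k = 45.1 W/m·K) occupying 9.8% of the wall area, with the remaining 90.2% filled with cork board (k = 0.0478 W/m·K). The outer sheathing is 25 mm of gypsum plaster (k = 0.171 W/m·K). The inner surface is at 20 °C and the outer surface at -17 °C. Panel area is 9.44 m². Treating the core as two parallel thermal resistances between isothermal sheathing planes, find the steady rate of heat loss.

Q ≈ 1200 W

Sheathing layers in series; stud and cavity paths in parallel between them.
R_inner = 0.013/(0.111×9.44) = 0.01241 K/W
R_stud  = 0.12/(45.1×0.098×9.44) = 0.002876 K/W
R_cav   = 0.12/(0.0478×0.902×9.44) = 0.2948 K/W
1/R_core = 1/R_stud + 1/R_cav → R_core = 0.002848 K/W
R_outer = 0.025/(0.171×9.44) = 0.01549 K/W
R_total = 0.03074 K/W
Q = ΔT/R_total = 37/0.03074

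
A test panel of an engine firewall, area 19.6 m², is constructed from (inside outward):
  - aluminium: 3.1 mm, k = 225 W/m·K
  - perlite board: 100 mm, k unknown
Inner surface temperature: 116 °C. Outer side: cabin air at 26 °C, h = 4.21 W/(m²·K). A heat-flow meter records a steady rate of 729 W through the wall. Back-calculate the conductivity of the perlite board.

k ≈ 0.0458 W/(m·K)

Thermal resistances in series:
R_aluminium = L/(kA) = 0.0031/(225×19.6) = 7.029×10^-7 K/W
R_outer film = 1/(h_o·A) = 1/(4.21×19.6) = 0.01212 K/W
Sum of known resistances R_other = 0.01212 K/W
Total R = ΔT/Q = 90/729 = 0.1235 K/W
R_perlite board = R_total − R_other = 0.1113 K/W
k = L/(R·A) = 0.1/(0.1113×19.6)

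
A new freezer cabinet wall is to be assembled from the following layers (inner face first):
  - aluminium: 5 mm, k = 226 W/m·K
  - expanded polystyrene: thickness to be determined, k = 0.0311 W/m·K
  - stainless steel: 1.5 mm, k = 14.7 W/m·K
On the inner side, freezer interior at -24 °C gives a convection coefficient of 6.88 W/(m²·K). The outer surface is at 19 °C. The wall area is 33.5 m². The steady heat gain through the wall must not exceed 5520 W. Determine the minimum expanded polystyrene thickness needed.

Model the wall as resistances in series:
R_inner film = 1/(h_i·A) = 1/(6.88×33.5) = 0.004339 K/W
R_aluminium = L/(kA) = 0.005/(226×33.5) = 6.604×10^-7 K/W
R_stainless steel = L/(kA) = 0.0015/(14.7×33.5) = 3.046×10^-6 K/W
Sum of the known resistances R_other = 0.004342 K/W
Required total resistance R_tot = ΔT/Q_allow = 43/5520 = 0.00779 K/W
R_expanded polystyrene = R_tot − R_other = 0.003447 K/W
L = R·k·A = 0.003447×0.0311×33.5

L ≈ 3.59 mm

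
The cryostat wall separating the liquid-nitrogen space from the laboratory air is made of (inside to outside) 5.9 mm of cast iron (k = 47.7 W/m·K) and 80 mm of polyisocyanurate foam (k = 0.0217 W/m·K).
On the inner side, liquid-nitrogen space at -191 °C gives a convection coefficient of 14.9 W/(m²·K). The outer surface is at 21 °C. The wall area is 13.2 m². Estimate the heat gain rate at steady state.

Q ≈ 745 W

Using the resistance-network approach (series):
R_inner film = 1/(h_i·A) = 1/(14.9×13.2) = 0.005084 K/W
R_cast iron = L/(kA) = 0.0059/(47.7×13.2) = 9.37×10^-6 K/W
R_polyisocyanurate foam = L/(kA) = 0.08/(0.0217×13.2) = 0.2793 K/W
R_total = 0.2844 K/W
Q = ΔT / R_total = 212 / 0.2844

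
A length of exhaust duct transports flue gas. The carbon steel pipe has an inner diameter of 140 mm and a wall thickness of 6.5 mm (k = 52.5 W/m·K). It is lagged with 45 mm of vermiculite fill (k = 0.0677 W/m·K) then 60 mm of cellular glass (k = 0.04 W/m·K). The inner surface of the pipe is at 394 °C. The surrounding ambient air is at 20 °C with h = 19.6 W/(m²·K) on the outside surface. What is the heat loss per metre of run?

Cylindrical conduction, so R = ln(r₂/r₁)/(2πkL) per layer, in series:
R_carbon steel pipe wall = ln(76.5/70)/(2π×52.5×1) = 2.692×10^-4 K/W
R_vermiculite fill = ln(121.5/76.5)/(2π×0.0677×1) = 1.088 K/W
R_cellular glass = ln(181.5/121.5)/(2π×0.04×1) = 1.597 K/W
R_outer film = 1/(h_o·2πr_oL) = 1/(19.6×2π×0.1815×1) = 0.04474 K/W
R_total = 2.729 K/W
Q = ΔT/R_total = 374/2.729

q′ ≈ 137 W/m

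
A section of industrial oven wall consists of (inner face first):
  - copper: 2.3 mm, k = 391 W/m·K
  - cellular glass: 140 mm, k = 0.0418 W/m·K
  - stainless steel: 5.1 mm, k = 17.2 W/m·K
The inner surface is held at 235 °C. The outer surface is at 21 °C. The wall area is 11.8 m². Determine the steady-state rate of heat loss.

Treating each layer as a thermal resistance in series:
R_copper = L/(kA) = 0.0023/(391×11.8) = 4.985×10^-7 K/W
R_cellular glass = L/(kA) = 0.14/(0.0418×11.8) = 0.2838 K/W
R_stainless steel = L/(kA) = 0.0051/(17.2×11.8) = 2.513×10^-5 K/W
R_total = 0.2839 K/W
Q = ΔT / R_total = 214 / 0.2839

Q ≈ 754 W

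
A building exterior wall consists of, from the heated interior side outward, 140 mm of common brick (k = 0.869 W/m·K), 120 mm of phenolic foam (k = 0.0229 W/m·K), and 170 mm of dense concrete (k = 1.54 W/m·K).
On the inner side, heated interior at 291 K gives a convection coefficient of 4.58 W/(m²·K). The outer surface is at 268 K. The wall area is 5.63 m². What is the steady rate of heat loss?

Model the wall as resistances in series:
R_inner film = 1/(h_i·A) = 1/(4.58×5.63) = 0.03878 K/W
R_common brick = L/(kA) = 0.14/(0.869×5.63) = 0.02862 K/W
R_phenolic foam = L/(kA) = 0.12/(0.0229×5.63) = 0.9308 K/W
R_dense concrete = L/(kA) = 0.17/(1.54×5.63) = 0.01961 K/W
R_total = 1.018 K/W
Q = ΔT / R_total = 23 / 1.018

Q ≈ 22.6 W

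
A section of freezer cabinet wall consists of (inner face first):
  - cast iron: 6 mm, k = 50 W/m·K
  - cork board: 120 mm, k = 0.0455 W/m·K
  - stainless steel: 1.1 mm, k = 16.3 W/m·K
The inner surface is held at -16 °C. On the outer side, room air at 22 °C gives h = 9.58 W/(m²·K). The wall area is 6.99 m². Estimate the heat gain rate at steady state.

Using the resistance-network approach (series):
R_cast iron = L/(kA) = 0.006/(50×6.99) = 1.717×10^-5 K/W
R_cork board = L/(kA) = 0.12/(0.0455×6.99) = 0.3773 K/W
R_stainless steel = L/(kA) = 0.0011/(16.3×6.99) = 9.654×10^-6 K/W
R_outer film = 1/(h_o·A) = 1/(9.58×6.99) = 0.01493 K/W
R_total = 0.3923 K/W
Q = ΔT / R_total = 38 / 0.3923

Q ≈ 96.9 W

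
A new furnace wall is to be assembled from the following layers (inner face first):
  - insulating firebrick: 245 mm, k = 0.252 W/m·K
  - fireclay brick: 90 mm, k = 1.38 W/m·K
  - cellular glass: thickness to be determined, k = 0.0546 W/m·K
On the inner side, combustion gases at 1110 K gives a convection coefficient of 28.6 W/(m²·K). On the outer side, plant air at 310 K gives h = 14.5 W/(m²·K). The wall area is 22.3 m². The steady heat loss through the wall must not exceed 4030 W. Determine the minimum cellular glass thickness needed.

Series thermal resistances:
R_inner film = 1/(h_i·A) = 1/(28.6×22.3) = 0.001568 K/W
R_insulating firebrick = L/(kA) = 0.245/(0.252×22.3) = 0.0436 K/W
R_fireclay brick = L/(kA) = 0.09/(1.38×22.3) = 0.002925 K/W
R_outer film = 1/(h_o·A) = 1/(14.5×22.3) = 0.003093 K/W
Sum of the known resistances R_other = 0.05118 K/W
Required total resistance R_tot = ΔT/Q_allow = 800/4030 = 0.1985 K/W
R_cellular glass = R_tot − R_other = 0.1473 K/W
L = R·k·A = 0.1473×0.0546×22.3

L ≈ 179 mm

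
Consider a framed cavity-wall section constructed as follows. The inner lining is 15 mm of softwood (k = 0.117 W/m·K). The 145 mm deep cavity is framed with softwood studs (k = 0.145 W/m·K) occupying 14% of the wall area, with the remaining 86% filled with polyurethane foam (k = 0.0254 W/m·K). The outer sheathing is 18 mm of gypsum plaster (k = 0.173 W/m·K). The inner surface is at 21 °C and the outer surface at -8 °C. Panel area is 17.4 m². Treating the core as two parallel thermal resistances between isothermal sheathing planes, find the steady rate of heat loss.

Sheathing layers in series; stud and cavity paths in parallel between them.
R_inner = 0.015/(0.117×17.4) = 0.007368 K/W
R_stud  = 0.145/(0.145×0.14×17.4) = 0.4105 K/W
R_cav   = 0.145/(0.0254×0.86×17.4) = 0.3815 K/W
1/R_core = 1/R_stud + 1/R_cav → R_core = 0.1977 K/W
R_outer = 0.018/(0.173×17.4) = 0.00598 K/W
R_total = 0.2111 K/W
Q = ΔT/R_total = 29/0.2111

Q ≈ 137 W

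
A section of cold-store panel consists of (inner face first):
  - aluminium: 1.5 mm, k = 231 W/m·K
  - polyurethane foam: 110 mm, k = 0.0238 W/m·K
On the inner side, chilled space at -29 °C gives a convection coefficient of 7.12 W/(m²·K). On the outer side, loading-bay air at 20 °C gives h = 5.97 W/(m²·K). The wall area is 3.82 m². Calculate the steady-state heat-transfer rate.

Thermal resistances in series:
R_inner film = 1/(h_i·A) = 1/(7.12×3.82) = 0.03677 K/W
R_aluminium = L/(kA) = 0.0015/(231×3.82) = 1.7×10^-6 K/W
R_polyurethane foam = L/(kA) = 0.11/(0.0238×3.82) = 1.21 K/W
R_outer film = 1/(h_o·A) = 1/(5.97×3.82) = 0.04385 K/W
R_total = 1.291 K/W
Q = ΔT / R_total = 49 / 1.291

Q ≈ 38 W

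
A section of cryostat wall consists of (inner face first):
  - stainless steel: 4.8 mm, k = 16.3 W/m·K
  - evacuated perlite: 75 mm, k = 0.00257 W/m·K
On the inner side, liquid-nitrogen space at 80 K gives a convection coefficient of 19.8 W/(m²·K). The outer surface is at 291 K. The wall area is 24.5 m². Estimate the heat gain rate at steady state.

Q ≈ 177 W

Series thermal resistances:
R_inner film = 1/(h_i·A) = 1/(19.8×24.5) = 0.002061 K/W
R_stainless steel = L/(kA) = 0.0048/(16.3×24.5) = 1.202×10^-5 K/W
R_evacuated perlite = L/(kA) = 0.075/(0.00257×24.5) = 1.191 K/W
R_total = 1.193 K/W
Q = ΔT / R_total = 211 / 1.193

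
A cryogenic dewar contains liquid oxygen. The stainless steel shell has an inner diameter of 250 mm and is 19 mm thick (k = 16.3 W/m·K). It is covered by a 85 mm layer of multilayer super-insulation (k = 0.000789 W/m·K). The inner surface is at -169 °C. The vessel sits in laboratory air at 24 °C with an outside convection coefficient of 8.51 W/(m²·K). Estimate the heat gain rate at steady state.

Q ≈ 0.742 W

Spherical conduction: R = (1/r_in − 1/r_out)/(4πk) per layer; series-sum.
R_stainless steel shell = (1/0.125 − 1/0.144)/(4π×16.3) = 0.005153 K/W
R_multilayer super-insulation = (1/0.144 − 1/0.229)/(4π×0.000789) = 260 K/W
R_outer film = 1/(h·4πr_o²) = 1/(8.51×4π×0.229²) = 0.1783 K/W
R_total = 260.2 K/W
Q = ΔT/R_total = 193/260.2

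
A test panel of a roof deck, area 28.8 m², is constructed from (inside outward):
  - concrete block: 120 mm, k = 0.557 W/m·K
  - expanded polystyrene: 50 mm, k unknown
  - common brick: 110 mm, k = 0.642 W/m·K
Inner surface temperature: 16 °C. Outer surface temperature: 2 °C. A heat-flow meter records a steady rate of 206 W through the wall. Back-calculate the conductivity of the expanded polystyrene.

k ≈ 0.0318 W/(m·K)

Thermal resistances in series:
R_concrete block = L/(kA) = 0.12/(0.557×28.8) = 0.007481 K/W
R_common brick = L/(kA) = 0.11/(0.642×28.8) = 0.005949 K/W
Sum of known resistances R_other = 0.01343 K/W
Total R = ΔT/Q = 14/206 = 0.06796 K/W
R_expanded polystyrene = R_total − R_other = 0.05453 K/W
k = L/(R·A) = 0.05/(0.05453×28.8)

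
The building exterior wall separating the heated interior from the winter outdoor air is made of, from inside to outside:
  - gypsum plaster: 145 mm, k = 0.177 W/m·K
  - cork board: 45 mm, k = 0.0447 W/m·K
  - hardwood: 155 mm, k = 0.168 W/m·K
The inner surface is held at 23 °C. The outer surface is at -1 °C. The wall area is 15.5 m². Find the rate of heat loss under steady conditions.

Q ≈ 135 W

Thermal resistances in series:
R_gypsum plaster = L/(kA) = 0.145/(0.177×15.5) = 0.05285 K/W
R_cork board = L/(kA) = 0.045/(0.0447×15.5) = 0.06495 K/W
R_hardwood = L/(kA) = 0.155/(0.168×15.5) = 0.05952 K/W
R_total = 0.1773 K/W
Q = ΔT / R_total = 24 / 0.1773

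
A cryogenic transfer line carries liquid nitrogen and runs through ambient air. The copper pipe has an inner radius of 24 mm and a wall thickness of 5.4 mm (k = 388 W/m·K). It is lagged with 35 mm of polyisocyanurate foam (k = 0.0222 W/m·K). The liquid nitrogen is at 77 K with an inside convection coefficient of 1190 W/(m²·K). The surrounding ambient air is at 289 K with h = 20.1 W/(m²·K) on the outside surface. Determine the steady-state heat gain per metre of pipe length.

q′ ≈ 36.9 W/m

Cylindrical conduction, so R = ln(r₂/r₁)/(2πkL) per layer, in series:
R_inner film = 1/(h_i·2πr₁L) = 1/(1190×2π×0.024×1) = 0.005573 K/W
R_copper pipe wall = ln(29.4/24)/(2π×388×1) = 8.324×10^-5 K/W
R_polyisocyanurate foam = ln(64.4/29.4)/(2π×0.0222×1) = 5.621 K/W
R_outer film = 1/(h_o·2πr_oL) = 1/(20.1×2π×0.0644×1) = 0.123 K/W
R_total = 5.75 K/W
Q = ΔT/R_total = 212/5.75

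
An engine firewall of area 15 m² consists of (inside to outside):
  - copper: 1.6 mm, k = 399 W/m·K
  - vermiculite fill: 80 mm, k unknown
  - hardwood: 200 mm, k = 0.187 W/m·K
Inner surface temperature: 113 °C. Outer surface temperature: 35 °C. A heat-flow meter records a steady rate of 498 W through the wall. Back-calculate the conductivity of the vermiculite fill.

k ≈ 0.0625 W/(m·K)

Thermal resistances in series:
R_copper = L/(kA) = 0.0016/(399×15) = 2.673×10^-7 K/W
R_hardwood = L/(kA) = 0.2/(0.187×15) = 0.0713 K/W
Sum of known resistances R_other = 0.0713 K/W
Total R = ΔT/Q = 78/498 = 0.1566 K/W
R_vermiculite fill = R_total − R_other = 0.08532 K/W
k = L/(R·A) = 0.08/(0.08532×15)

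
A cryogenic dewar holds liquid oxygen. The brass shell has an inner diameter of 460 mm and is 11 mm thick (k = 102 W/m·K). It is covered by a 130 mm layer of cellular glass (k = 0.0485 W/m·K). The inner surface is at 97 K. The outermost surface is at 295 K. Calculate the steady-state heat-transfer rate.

Radial (spherical) resistances in series:
R_brass shell = (1/0.23 − 1/0.241)/(4π×102) = 1.548×10^-4 K/W
R_cellular glass = (1/0.241 − 1/0.371)/(4π×0.0485) = 2.386 K/W
R_total = 2.386 K/W
Q = ΔT/R_total = 198/2.386

Q ≈ 83 W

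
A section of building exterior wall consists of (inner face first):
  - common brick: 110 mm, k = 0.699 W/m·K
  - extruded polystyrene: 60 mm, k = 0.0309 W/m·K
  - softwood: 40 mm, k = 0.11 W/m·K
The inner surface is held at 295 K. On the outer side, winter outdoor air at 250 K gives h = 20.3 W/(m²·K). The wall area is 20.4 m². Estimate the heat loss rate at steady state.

Q ≈ 365 W

Treating each layer as a thermal resistance in series:
R_common brick = L/(kA) = 0.11/(0.699×20.4) = 0.007714 K/W
R_extruded polystyrene = L/(kA) = 0.06/(0.0309×20.4) = 0.09518 K/W
R_softwood = L/(kA) = 0.04/(0.11×20.4) = 0.01783 K/W
R_outer film = 1/(h_o·A) = 1/(20.3×20.4) = 0.002415 K/W
R_total = 0.1231 K/W
Q = ΔT / R_total = 45 / 0.1231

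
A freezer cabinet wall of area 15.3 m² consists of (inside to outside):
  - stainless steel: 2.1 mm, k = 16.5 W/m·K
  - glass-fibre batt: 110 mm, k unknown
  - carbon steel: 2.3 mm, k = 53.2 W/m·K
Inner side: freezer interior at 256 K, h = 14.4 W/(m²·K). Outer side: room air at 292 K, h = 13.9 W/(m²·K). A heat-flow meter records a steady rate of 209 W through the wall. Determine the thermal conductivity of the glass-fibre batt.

Treating each layer as a thermal resistance in series:
R_inner film = 1/(h_i·A) = 1/(14.4×15.3) = 0.004539 K/W
R_stainless steel = L/(kA) = 0.0021/(16.5×15.3) = 8.318×10^-6 K/W
R_carbon steel = L/(kA) = 0.0023/(53.2×15.3) = 2.826×10^-6 K/W
R_outer film = 1/(h_o·A) = 1/(13.9×15.3) = 0.004702 K/W
Sum of known resistances R_other = 0.009252 K/W
Total R = ΔT/Q = 36/209 = 0.1722 K/W
R_glass-fibre batt = R_total − R_other = 0.163 K/W
k = L/(R·A) = 0.11/(0.163×15.3)

k ≈ 0.0441 W/(m·K)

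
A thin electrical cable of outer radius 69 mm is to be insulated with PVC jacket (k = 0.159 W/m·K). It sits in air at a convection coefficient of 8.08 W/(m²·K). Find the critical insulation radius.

r_cr ≈ 19.7 mm

For a cylinder r_cr = k/h = 0.159/8.08
r_cr = 19.7 mm; since the bare radius (69 mm) is above r_cr, any added insulation will reduce heat loss.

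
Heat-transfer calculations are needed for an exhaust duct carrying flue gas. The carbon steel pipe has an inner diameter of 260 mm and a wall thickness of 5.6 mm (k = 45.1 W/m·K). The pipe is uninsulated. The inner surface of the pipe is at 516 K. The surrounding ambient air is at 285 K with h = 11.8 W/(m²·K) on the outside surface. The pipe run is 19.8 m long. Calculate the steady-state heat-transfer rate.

Q ≈ 45900 W

Cylindrical conduction, so R = ln(r₂/r₁)/(2πkL) per layer, in series:
R_carbon steel pipe wall = ln(135.6/130)/(2π×45.1×19.8) = 7.517×10^-6 K/W
R_outer film = 1/(h_o·2πr_oL) = 1/(11.8×2π×0.1356×19.8) = 0.005024 K/W
R_total = 0.005031 K/W
Q = ΔT/R_total = 231/0.005031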